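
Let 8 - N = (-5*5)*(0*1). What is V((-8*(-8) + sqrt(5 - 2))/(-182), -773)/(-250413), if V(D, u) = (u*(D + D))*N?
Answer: -395776/22787583 - 6184*sqrt(3)/22787583 ≈ -0.017838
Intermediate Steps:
N = 8 (N = 8 - (-5*5)*0*1 = 8 - (-25)*0 = 8 - 1*0 = 8 + 0 = 8)
V(D, u) = 16*D*u (V(D, u) = (u*(D + D))*8 = (u*(2*D))*8 = (2*D*u)*8 = 16*D*u)
V((-8*(-8) + sqrt(5 - 2))/(-182), -773)/(-250413) = (16*((-8*(-8) + sqrt(5 - 2))/(-182))*(-773))/(-250413) = (16*((64 + sqrt(3))*(-1/182))*(-773))*(-1/250413) = (16*(-32/91 - sqrt(3)/182)*(-773))*(-1/250413) = (395776/91 + 6184*sqrt(3)/91)*(-1/250413) = -395776/22787583 - 6184*sqrt(3)/22787583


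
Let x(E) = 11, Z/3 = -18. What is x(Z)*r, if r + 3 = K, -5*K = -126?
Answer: 1221/5 ≈ 244.20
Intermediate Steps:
Z = -54 (Z = 3*(-18) = -54)
K = 126/5 (K = -⅕*(-126) = 126/5 ≈ 25.200)
r = 111/5 (r = -3 + 126/5 = 111/5 ≈ 22.200)
x(Z)*r = 11*(111/5) = 1221/5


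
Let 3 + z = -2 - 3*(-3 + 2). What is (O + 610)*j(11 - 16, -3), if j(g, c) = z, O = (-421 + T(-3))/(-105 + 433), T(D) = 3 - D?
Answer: -199665/164 ≈ -1217.5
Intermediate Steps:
O = -415/328 (O = (-421 + (3 - 1*(-3)))/(-105 + 433) = (-421 + (3 + 3))/328 = (-421 + 6)*(1/328) = -415*1/328 = -415/328 ≈ -1.2652)
z = -2 (z = -3 + (-2 - 3*(-3 + 2)) = -3 + (-2 - 3*(-1)) = -3 + (-2 + 3) = -3 + 1 = -2)
j(g, c) = -2
(O + 610)*j(11 - 16, -3) = (-415/328 + 610)*(-2) = (199665/328)*(-2) = -199665/164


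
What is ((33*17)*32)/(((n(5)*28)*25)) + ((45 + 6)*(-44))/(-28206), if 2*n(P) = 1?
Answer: 42261626/822675 ≈ 51.371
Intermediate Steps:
n(P) = 1/2 (n(P) = (1/2)*1 = 1/2)
((33*17)*32)/(((n(5)*28)*25)) + ((45 + 6)*(-44))/(-28206) = ((33*17)*32)/((((1/2)*28)*25)) + ((45 + 6)*(-44))/(-28206) = (561*32)/((14*25)) + (51*(-44))*(-1/28206) = 17952/350 - 2244*(-1/28206) = 17952*(1/350) + 374/4701 = 8976/175 + 374/4701 = 42261626/822675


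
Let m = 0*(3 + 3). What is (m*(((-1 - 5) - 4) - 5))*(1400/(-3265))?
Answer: 0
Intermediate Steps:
m = 0 (m = 0*6 = 0)
(m*(((-1 - 5) - 4) - 5))*(1400/(-3265)) = (0*(((-1 - 5) - 4) - 5))*(1400/(-3265)) = (0*((-6 - 4) - 5))*(1400*(-1/3265)) = (0*(-10 - 5))*(-280/653) = (0*(-15))*(-280/653) = 0*(-280/653) = 0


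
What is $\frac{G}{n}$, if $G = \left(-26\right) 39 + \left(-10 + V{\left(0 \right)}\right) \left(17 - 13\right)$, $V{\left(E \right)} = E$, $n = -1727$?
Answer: $\frac{1054}{1727} \approx 0.61031$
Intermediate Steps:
$G = -1054$ ($G = \left(-26\right) 39 + \left(-10 + 0\right) \left(17 - 13\right) = -1014 - 40 = -1054$)
$\frac{G}{n} = - \frac{1054}{-1727} = \left(-1054\right) \left(- \frac{1}{1727}\right) = \frac{1054}{1727}$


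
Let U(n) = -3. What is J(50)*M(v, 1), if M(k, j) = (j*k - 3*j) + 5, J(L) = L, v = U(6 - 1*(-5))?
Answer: -50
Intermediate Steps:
v = -3
M(k, j) = 5 - 3*j + j*k (M(k, j) = (-3*j + j*k) + 5 = 5 - 3*j + j*k)
J(50)*M(v, 1) = 50*(5 - 3*1 + 1*(-3)) = 50*(5 - 3 - 3) = 50*(-1) = -50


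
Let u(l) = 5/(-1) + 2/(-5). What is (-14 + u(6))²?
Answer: 9409/25 ≈ 376.36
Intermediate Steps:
u(l) = -27/5 (u(l) = 5*(-1) + 2*(-⅕) = -5 - ⅖ = -27/5)
(-14 + u(6))² = (-14 - 27/5)² = (-97/5)² = 9409/25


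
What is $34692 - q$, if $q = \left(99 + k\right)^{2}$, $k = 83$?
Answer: $1568$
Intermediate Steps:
$q = 33124$ ($q = \left(99 + 83\right)^{2} = 182^{2} = 33124$)
$34692 - q = 34692 - 33124 = 1568$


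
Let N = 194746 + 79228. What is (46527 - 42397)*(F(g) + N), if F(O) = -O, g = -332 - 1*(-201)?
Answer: 1132053650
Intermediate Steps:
g = -131 (g = -332 + 201 = -131)
N = 273974
(46527 - 42397)*(F(g) + N) = (46527 - 42397)*(-1*(-131) + 273974) = 4130*(131 + 273974) = 4130*274105 = 1132053650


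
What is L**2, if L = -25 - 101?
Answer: 15876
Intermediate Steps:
L = -126
L**2 = (-126)**2 = 15876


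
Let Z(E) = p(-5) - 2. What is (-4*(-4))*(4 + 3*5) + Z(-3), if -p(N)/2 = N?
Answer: 312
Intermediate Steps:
p(N) = -2*N
Z(E) = 8 (Z(E) = -2*(-5) - 2 = 10 - 2 = 8)
(-4*(-4))*(4 + 3*5) + Z(-3) = (-4*(-4))*(4 + 3*5) + 8 = 16*(4 + 15) + 8 = 16*19 + 8 = 304 + 8 = 312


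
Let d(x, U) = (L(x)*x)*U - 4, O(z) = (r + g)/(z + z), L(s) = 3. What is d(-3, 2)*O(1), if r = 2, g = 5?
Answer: -77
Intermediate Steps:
O(z) = 7/(2*z) (O(z) = (2 + 5)/(z + z) = 7/((2*z)) = 7*(1/(2*z)) = 7/(2*z))
d(x, U) = -4 + 3*U*x (d(x, U) = (3*x)*U - 4 = 3*U*x - 4 = -4 + 3*U*x)
d(-3, 2)*O(1) = (-4 + 3*2*(-3))*((7/2)/1) = (-4 - 18)*((7/2)*1) = -22*7/2 = -77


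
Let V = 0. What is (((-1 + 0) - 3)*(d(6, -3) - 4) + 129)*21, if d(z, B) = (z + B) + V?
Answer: 2793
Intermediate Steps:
d(z, B) = B + z (d(z, B) = (z + B) + 0 = (B + z) + 0 = B + z)
(((-1 + 0) - 3)*(d(6, -3) - 4) + 129)*21 = (((-1 + 0) - 3)*((-3 + 6) - 4) + 129)*21 = ((-1 - 3)*(3 - 4) + 129)*21 = (-4*(-1) + 129)*21 = (4 + 129)*21 = 133*21 = 2793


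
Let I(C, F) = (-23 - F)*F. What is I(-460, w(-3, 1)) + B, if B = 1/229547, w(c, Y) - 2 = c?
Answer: 5050035/229547 ≈ 22.000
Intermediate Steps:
w(c, Y) = 2 + c
B = 1/229547 ≈ 4.3564e-6
I(C, F) = F*(-23 - F)
I(-460, w(-3, 1)) + B = -(2 - 3)*(23 + (2 - 3)) + 1/229547 = -1*(-1)*(23 - 1) + 1/229547 = -1*(-1)*22 + 1/229547 = 22 + 1/229547 = 5050035/229547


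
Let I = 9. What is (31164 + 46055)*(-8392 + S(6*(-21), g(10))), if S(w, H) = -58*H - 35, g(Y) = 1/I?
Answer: -5860999319/9 ≈ -6.5122e+8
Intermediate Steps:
g(Y) = ⅑ (g(Y) = 1/9 = ⅑)
S(w, H) = -35 - 58*H
(31164 + 46055)*(-8392 + S(6*(-21), g(10))) = (31164 + 46055)*(-8392 + (-35 - 58*⅑)) = 77219*(-8392 + (-35 - 58/9)) = 77219*(-8392 - 373/9) = 77219*(-75901/9) = -5860999319/9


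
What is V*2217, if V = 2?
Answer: 4434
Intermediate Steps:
V*2217 = 2*2217 = 4434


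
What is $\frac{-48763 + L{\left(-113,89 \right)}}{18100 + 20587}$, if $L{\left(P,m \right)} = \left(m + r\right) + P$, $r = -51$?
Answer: $- \frac{48838}{38687} \approx -1.2624$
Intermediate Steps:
$L{\left(P,m \right)} = -51 + P + m$ ($L{\left(P,m \right)} = \left(m - 51\right) + P = \left(-51 + m\right) + P = -51 + P + m$)
$\frac{-48763 + L{\left(-113,89 \right)}}{18100 + 20587} = \frac{-48763 - 75}{18100 + 20587} = \frac{-48763 - 75}{38687} = \left(-48838\right) \frac{1}{38687} = - \frac{48838}{38687}$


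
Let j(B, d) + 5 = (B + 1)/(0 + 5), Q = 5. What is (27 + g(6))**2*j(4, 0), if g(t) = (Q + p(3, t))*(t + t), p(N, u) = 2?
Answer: -49284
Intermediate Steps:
j(B, d) = -24/5 + B/5 (j(B, d) = -5 + (B + 1)/(0 + 5) = -5 + (1 + B)/5 = -5 + (1 + B)*(1/5) = -5 + (1/5 + B/5) = -24/5 + B/5)
g(t) = 14*t (g(t) = (5 + 2)*(t + t) = 7*(2*t) = 14*t)
(27 + g(6))**2*j(4, 0) = (27 + 14*6)**2*(-24/5 + (1/5)*4) = (27 + 84)**2*(-24/5 + 4/5) = 111**2*(-4) = 12321*(-4) = -49284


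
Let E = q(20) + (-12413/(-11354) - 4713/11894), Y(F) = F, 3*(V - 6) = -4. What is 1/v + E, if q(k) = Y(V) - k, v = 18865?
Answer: -3995093575954/272958647115 ≈ -14.636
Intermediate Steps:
V = 14/3 (V = 6 + (⅓)*(-4) = 6 - 4/3 = 14/3 ≈ 4.6667)
q(k) = 14/3 - k
E = -1482414859/101283357 (E = (14/3 - 1*20) + (-12413/(-11354) - 4713/11894) = (14/3 - 20) + (-12413*(-1/11354) - 4713*1/11894) = -46/3 + (12413/11354 - 4713/11894) = -46/3 + 23532205/33761119 = -1482414859/101283357 ≈ -14.636)
1/v + E = 1/18865 - 1482414859/101283357 = -3995093575954/272958647115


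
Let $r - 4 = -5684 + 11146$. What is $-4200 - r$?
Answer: $-9666$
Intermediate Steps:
$r = 5466$ ($r = 4 + \left(-5684 + 11146\right) = 4 + 5462 = 5466$)
$-4200 - r = -4200 - 5466 = -9666$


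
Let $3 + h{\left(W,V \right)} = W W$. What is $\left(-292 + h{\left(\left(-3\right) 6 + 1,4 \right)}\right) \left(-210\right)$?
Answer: $1260$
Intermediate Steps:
$h{\left(W,V \right)} = -3 + W^{2}$ ($h{\left(W,V \right)} = -3 + W W = -3 + W^{2}$)
$\left(-292 + h{\left(\left(-3\right) 6 + 1,4 \right)}\right) \left(-210\right) = \left(-292 - \left(3 - \left(\left(-3\right) 6 + 1\right)^{2}\right)\right) \left(-210\right) = \left(-292 - \left(3 - \left(-18 + 1\right)^{2}\right)\right) \left(-210\right) = \left(-292 - \left(3 - \left(-17\right)^{2}\right)\right) \left(-210\right) = \left(-292 + \left(-3 + 289\right)\right) \left(-210\right) = \left(-292 + 286\right) \left(-210\right) = \left(-6\right) \left(-210\right) = 1260$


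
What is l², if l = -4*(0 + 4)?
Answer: 256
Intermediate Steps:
l = -16 (l = -4*4 = -16)
l² = (-16)² = 256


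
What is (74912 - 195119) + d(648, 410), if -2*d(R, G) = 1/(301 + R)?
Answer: -228152887/1898 ≈ -1.2021e+5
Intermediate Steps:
d(R, G) = -1/(2*(301 + R))
(74912 - 195119) + d(648, 410) = (74912 - 195119) - 1/(602 + 2*648) = -120207 - 1/(602 + 1296) = -120207 - 1/1898 = -228152887/1898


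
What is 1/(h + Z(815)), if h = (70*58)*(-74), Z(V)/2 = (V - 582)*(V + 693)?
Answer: 1/402288 ≈ 2.4858e-6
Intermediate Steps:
Z(V) = 2*(-582 + V)*(693 + V) (Z(V) = 2*((V - 582)*(V + 693)) = 2*((-582 + V)*(693 + V)) = 2*(-582 + V)*(693 + V))
h = -300440 (h = 4060*(-74) = -300440)
1/(h + Z(815)) = 1/(-300440 + (-806652 + 2*815² + 222*815)) = 1/(-300440 + (-806652 + 2*664225 + 180930)) = 1/(-300440 + (-806652 + 1328450 + 180930)) = 1/(-300440 + 702728) = 1/402288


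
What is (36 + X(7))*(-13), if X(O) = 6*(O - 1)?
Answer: -936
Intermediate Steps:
X(O) = -6 + 6*O (X(O) = 6*(-1 + O) = -6 + 6*O)
(36 + X(7))*(-13) = (36 + (-6 + 6*7))*(-13) = (36 + (-6 + 42))*(-13) = (36 + 36)*(-13) = 72*(-13) = -936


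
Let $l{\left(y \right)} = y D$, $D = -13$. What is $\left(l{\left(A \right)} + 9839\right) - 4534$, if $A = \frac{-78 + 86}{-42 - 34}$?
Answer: $\frac{100821}{19} \approx 5306.4$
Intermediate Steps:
$A = - \frac{2}{19}$ ($A = \frac{8}{-76} = 8 \left(- \frac{1}{76}\right) = - \frac{2}{19} \approx -0.10526$)
$l{\left(y \right)} = - 13 y$ ($l{\left(y \right)} = y \left(-13\right) = - 13 y$)
$\left(l{\left(A \right)} + 9839\right) - 4534 = \left(\left(-13\right) \left(- \frac{2}{19}\right) + 9839\right) - 4534 = \left(\frac{26}{19} + 9839\right) - 4534 = \frac{186967}{19} - 4534 = \frac{100821}{19}$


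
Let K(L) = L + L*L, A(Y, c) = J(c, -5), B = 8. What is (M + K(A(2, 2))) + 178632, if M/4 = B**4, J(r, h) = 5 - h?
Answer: 195126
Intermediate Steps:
A(Y, c) = 10 (A(Y, c) = 5 - 1*(-5) = 5 + 5 = 10)
K(L) = L + L**2
M = 16384 (M = 4*8**4 = 4*4096 = 16384)
(M + K(A(2, 2))) + 178632 = (16384 + 10*(1 + 10)) + 178632 = (16384 + 10*11) + 178632 = (16384 + 110) + 178632 = 16494 + 178632 = 195126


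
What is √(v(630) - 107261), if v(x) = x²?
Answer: 7*√5911 ≈ 538.18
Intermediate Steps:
√(v(630) - 107261) = √(630² - 107261) = √(396900 - 107261) = √289639 = 7*√5911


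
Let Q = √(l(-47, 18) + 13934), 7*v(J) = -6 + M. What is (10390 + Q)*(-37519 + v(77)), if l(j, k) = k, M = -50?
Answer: -389905530 - 300216*√218 ≈ -3.9434e+8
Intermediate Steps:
v(J) = -8 (v(J) = (-6 - 50)/7 = (⅐)*(-56) = -8)
Q = 8*√218 (Q = √(18 + 13934) = √13952 = 8*√218 ≈ 118.12)
(10390 + Q)*(-37519 + v(77)) = (10390 + 8*√218)*(-37519 - 8) = (10390 + 8*√218)*(-37527) = -389905530 - 300216*√218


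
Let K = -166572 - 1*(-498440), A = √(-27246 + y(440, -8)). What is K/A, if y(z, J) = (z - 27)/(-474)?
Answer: -331868*I*√6121718058/12915017 ≈ -2010.5*I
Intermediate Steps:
y(z, J) = 9/158 - z/474 (y(z, J) = (-27 + z)*(-1/474) = 9/158 - z/474)
A = I*√6121718058/474 (A = √(-27246 + (9/158 - 1/474*440)) = √(-27246 + (9/158 - 220/237)) = √(-27246 - 413/474) = √(-12915017/474) = I*√6121718058/474 ≈ 165.07*I)
K = 331868 (K = -166572 + 498440 = 331868)
K/A = 331868/((I*√6121718058/474)) = 331868*(-I*√6121718058/12915017) = -331868*I*√6121718058/12915017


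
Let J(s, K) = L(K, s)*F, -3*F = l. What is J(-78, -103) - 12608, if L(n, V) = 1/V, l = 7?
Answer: -2950265/234 ≈ -12608.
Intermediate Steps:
F = -7/3 (F = -⅓*7 = -7/3 ≈ -2.3333)
J(s, K) = -7/(3*s) (J(s, K) = -7/3/s = -7/(3*s))
J(-78, -103) - 12608 = -7/3/(-78) - 12608 = -7/3*(-1/78) - 12608 = 7/234 - 12608 = -2950265/234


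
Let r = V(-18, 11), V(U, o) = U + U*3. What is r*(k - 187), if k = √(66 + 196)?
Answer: 13464 - 72*√262 ≈ 12299.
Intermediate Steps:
k = √262 ≈ 16.186
V(U, o) = 4*U (V(U, o) = U + 3*U = 4*U)
r = -72 (r = 4*(-18) = -72)
r*(k - 187) = -72*(√262 - 187) = -72*(-187 + √262) = 13464 - 72*√262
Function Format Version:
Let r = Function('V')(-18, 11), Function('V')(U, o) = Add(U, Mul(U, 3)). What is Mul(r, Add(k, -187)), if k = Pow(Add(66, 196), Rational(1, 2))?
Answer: Add(13464, Mul(-72, Pow(262, Rational(1, 2)))) ≈ 12299.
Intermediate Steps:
k = Pow(262, Rational(1, 2)) ≈ 16.186
Function('V')(U, o) = Mul(4, U) (Function('V')(U, o) = Add(U, Mul(3, U)) = Mul(4, U))
r = -72 (r = Mul(4, -18) = -72)
Mul(r, Add(k, -187)) = Mul(-72, Add(Pow(262, Rational(1, 2)), -187)) = Mul(-72, Add(-187, Pow(262, Rational(1, 2)))) = Add(13464, Mul(-72, Pow(262, Rational(1, 2))))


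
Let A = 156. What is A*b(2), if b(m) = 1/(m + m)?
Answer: 39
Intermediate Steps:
b(m) = 1/(2*m)
A*b(2) = 156*((½)/2) = 156*((½)*(½)) = 156*(¼) = 39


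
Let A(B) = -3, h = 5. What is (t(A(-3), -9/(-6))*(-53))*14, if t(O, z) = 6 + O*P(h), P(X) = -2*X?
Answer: -26712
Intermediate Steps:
t(O, z) = 6 - 10*O (t(O, z) = 6 + O*(-2*5) = 6 + O*(-10) = 6 - 10*O)
(t(A(-3), -9/(-6))*(-53))*14 = ((6 - 10*(-3))*(-53))*14 = ((6 + 30)*(-53))*14 = (36*(-53))*14 = -1908*14 = -26712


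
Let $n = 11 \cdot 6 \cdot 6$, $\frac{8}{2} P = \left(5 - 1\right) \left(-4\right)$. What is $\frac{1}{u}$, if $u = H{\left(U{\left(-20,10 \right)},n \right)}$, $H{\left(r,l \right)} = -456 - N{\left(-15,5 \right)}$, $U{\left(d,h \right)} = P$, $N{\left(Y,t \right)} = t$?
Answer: $- \frac{1}{461} \approx -0.0021692$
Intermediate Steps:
$P = -4$ ($P = \frac{\left(5 - 1\right) \left(-4\right)}{4} = \frac{4 \left(-4\right)}{4} = \frac{1}{4} \left(-16\right) = -4$)
$U{\left(d,h \right)} = -4$
$n = 396$ ($n = 66 \cdot 6 = 396$)
$H{\left(r,l \right)} = -461$ ($H{\left(r,l \right)} = -456 - 5 = -461$)
$u = -461$
$\frac{1}{u} = \frac{1}{-461} = - \frac{1}{461}$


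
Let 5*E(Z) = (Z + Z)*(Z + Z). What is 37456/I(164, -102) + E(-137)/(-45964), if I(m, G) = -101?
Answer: -2153930149/5802955 ≈ -371.18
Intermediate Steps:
E(Z) = 4*Z**2/5 (E(Z) = ((Z + Z)*(Z + Z))/5 = ((2*Z)*(2*Z))/5 = (4*Z**2)/5 = 4*Z**2/5)
37456/I(164, -102) + E(-137)/(-45964) = 37456/(-101) + ((4/5)*(-137)**2)/(-45964) = 37456*(-1/101) + ((4/5)*18769)*(-1/45964) = -37456/101 + (75076/5)*(-1/45964) = -37456/101 - 18769/57455 = -2153930149/5802955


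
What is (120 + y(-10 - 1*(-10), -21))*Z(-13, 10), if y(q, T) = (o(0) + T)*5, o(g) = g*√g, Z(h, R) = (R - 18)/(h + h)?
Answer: 60/13 ≈ 4.6154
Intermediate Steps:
Z(h, R) = (-18 + R)/(2*h) (Z(h, R) = (-18 + R)/((2*h)) = (-18 + R)*(1/(2*h)) = (-18 + R)/(2*h))
o(g) = g^(3/2)
y(q, T) = 5*T (y(q, T) = (0^(3/2) + T)*5 = (0 + T)*5 = T*5 = 5*T)
(120 + y(-10 - 1*(-10), -21))*Z(-13, 10) = (120 + 5*(-21))*((½)*(-18 + 10)/(-13)) = (120 - 105)*((½)*(-1/13)*(-8)) = 15*(4/13) = 60/13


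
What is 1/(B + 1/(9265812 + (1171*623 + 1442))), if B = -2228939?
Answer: -9996787/22282228418992 ≈ -4.4864e-7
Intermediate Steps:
1/(B + 1/(9265812 + (1171*623 + 1442))) = 1/(-2228939 + 1/(9265812 + (1171*623 + 1442))) = 1/(-2228939 + 1/(9265812 + (729533 + 1442))) = 1/(-2228939 + 1/(9265812 + 730975)) = 1/(-2228939 + 1/9996787) = 1/(-22282228418992/9996787) = -9996787/22282228418992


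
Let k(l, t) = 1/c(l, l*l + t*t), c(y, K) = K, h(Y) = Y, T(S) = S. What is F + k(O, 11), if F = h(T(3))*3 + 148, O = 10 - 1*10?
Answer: 18998/121 ≈ 157.01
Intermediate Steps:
O = 0 (O = 10 - 10 = 0)
k(l, t) = 1/(l² + t²) (k(l, t) = 1/(l*l + t*t) = 1/(l² + t²))
F = 157 (F = 3*3 + 148 = 9 + 148 = 157)
F + k(O, 11) = 157 + 1/(0² + 11²) = 157 + 1/(0 + 121) = 157 + 1/121 = 18998/121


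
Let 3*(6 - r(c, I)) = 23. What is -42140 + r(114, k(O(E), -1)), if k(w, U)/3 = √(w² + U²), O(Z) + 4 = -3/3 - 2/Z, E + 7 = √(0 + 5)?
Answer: -126425/3 ≈ -42142.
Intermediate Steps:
E = -7 + √5 (E = -7 + √(0 + 5) = -7 + √5 ≈ -4.7639)
O(Z) = -5 - 2/Z (O(Z) = -4 + (-3/3 - 2/Z) = -4 + (-3*⅓ - 2/Z) = -4 + (-1 - 2/Z) = -5 - 2/Z)
k(w, U) = 3*√(U² + w²) (k(w, U) = 3*√(w² + U²) = 3*√(U² + w²))
r(c, I) = -5/3 (r(c, I) = 6 - ⅓*23 = 6 - 23/3 = -5/3)
-42140 + r(114, k(O(E), -1)) = -42140 - 5/3 = -126425/3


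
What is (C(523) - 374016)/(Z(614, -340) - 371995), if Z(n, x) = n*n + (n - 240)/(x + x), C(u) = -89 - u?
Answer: -7492560/100009 ≈ -74.919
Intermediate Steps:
Z(n, x) = n² + (-240 + n)/(2*x) (Z(n, x) = n² + (-240 + n)/((2*x)) = n² + (-240 + n)*(1/(2*x)) = n² + (-240 + n)/(2*x))
(C(523) - 374016)/(Z(614, -340) - 371995) = ((-89 - 1*523) - 374016)/((-120 + (½)*614 - 340*614²)/(-340) - 371995) = ((-89 - 523) - 374016)/(-(-120 + 307 - 340*376996)/340 - 371995) = (-612 - 374016)/(-(-120 + 307 - 128178640)/340 - 371995) = -374628/(-1/340*(-128178453) - 371995) = -374628/(7539909/20 - 371995) = -374628/100009/20 = -374628*20/100009 = -7492560/100009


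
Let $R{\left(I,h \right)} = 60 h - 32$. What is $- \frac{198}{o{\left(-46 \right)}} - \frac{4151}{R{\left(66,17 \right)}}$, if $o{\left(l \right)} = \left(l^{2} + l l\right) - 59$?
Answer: $- \frac{449173}{105716} \approx -4.2489$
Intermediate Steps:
$o{\left(l \right)} = -59 + 2 l^{2}$ ($o{\left(l \right)} = \left(l^{2} + l^{2}\right) - 59 = 2 l^{2} - 59 = -59 + 2 l^{2}$)
$R{\left(I,h \right)} = -32 + 60 h$
$- \frac{198}{o{\left(-46 \right)}} - \frac{4151}{R{\left(66,17 \right)}} = - \frac{198}{-59 + 2 \left(-46\right)^{2}} - \frac{4151}{-32 + 60 \cdot 17} = - \frac{198}{-59 + 2 \cdot 2116} - \frac{4151}{-32 + 1020} = - \frac{198}{-59 + 4232} - \frac{4151}{988} = - \frac{198}{4173} - \frac{4151}{988} = \left(-198\right) \frac{1}{4173} - \frac{4151}{988} = - \frac{66}{1391} - \frac{4151}{988} = - \frac{449173}{105716}$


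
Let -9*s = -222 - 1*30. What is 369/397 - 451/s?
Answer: -168715/11116 ≈ -15.178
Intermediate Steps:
s = 28 (s = -(-222 - 1*30)/9 = -(-222 - 30)/9 = -⅑*(-252) = 28)
369/397 - 451/s = 369/397 - 451/28 = -168715/11116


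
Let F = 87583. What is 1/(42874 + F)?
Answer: 1/130457 ≈ 7.6654e-6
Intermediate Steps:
1/(42874 + F) = 1/(42874 + 87583) = 1/130457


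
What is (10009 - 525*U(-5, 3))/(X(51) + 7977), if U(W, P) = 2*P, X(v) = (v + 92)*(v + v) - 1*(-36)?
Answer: 6859/22599 ≈ 0.30351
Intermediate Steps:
X(v) = 36 + 2*v*(92 + v) (X(v) = (92 + v)*(2*v) + 36 = 2*v*(92 + v) + 36 = 36 + 2*v*(92 + v))
(10009 - 525*U(-5, 3))/(X(51) + 7977) = (10009 - 1050*3)/((36 + 2*51² + 184*51) + 7977) = (10009 - 525*6)/((36 + 2*2601 + 9384) + 7977) = (10009 - 3150)/((36 + 5202 + 9384) + 7977) = 6859/(14622 + 7977) = 6859/22599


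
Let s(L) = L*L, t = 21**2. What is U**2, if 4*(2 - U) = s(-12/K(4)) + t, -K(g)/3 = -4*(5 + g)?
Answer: 307546369/26244 ≈ 11719.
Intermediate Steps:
t = 441
K(g) = 60 + 12*g (K(g) = -(-12)*(5 + g) = -3*(-20 - 4*g) = 60 + 12*g)
s(L) = L**2
U = -17537/162 (U = 2 - ((-12/(60 + 12*4))**2 + 441)/4 = 2 - ((-12/(60 + 48))**2 + 441)/4 = 2 - ((-12/108)**2 + 441)/4 = 2 - ((-12*1/108)**2 + 441)/4 = 2 - ((-1/9)**2 + 441)/4 = 2 - (1/81 + 441)/4 = 2 - 1/4*35722/81 = 2 - 17861/162 = -17537/162 ≈ -108.25)
U**2 = (-17537/162)**2 = 307546369/26244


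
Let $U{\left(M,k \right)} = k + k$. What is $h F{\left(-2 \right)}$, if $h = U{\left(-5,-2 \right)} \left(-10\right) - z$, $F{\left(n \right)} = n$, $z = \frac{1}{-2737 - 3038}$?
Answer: $- \frac{462002}{5775} \approx -80.0$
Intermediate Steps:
$U{\left(M,k \right)} = 2 k$
$z = - \frac{1}{5775}$ ($z = \frac{1}{-5775} = - \frac{1}{5775} \approx -0.00017316$)
$h = \frac{231001}{5775}$ ($h = 2 \left(-2\right) \left(-10\right) - - \frac{1}{5775} = \left(-4\right) \left(-10\right) + \frac{1}{5775} = 40 + \frac{1}{5775} = \frac{231001}{5775} \approx 40.0$)
$h F{\left(-2 \right)} = \frac{231001}{5775} \left(-2\right) = - \frac{462002}{5775}$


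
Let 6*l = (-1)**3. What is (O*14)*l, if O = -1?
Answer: 7/3 ≈ 2.3333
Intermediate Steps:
l = -1/6 (l = (1/6)*(-1)**3 = (1/6)*(-1) = -1/6 ≈ -0.16667)
(O*14)*l = -1*14*(-1/6) = -14*(-1/6) = 7/3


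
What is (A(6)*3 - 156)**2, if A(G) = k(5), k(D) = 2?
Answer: 22500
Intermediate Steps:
A(G) = 2
(A(6)*3 - 156)**2 = (2*3 - 156)**2 = (6 - 156)**2 = (-150)**2 = 22500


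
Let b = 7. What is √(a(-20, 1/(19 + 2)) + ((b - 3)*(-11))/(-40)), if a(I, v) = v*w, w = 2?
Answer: √52710/210 ≈ 1.0933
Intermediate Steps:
a(I, v) = 2*v (a(I, v) = v*2 = 2*v)
√(a(-20, 1/(19 + 2)) + ((b - 3)*(-11))/(-40)) = √(2/(19 + 2) + ((7 - 3)*(-11))/(-40)) = √(2/21 + (4*(-11))*(-1/40)) = √(2*(1/21) - 44*(-1/40)) = √(2/21 + 11/10) = √(251/210) = √52710/210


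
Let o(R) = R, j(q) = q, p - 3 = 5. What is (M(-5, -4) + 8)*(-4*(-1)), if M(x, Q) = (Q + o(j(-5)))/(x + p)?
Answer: 20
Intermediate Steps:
p = 8 (p = 3 + 5 = 8)
M(x, Q) = (-5 + Q)/(8 + x) (M(x, Q) = (Q - 5)/(x + 8) = (-5 + Q)/(8 + x))
(M(-5, -4) + 8)*(-4*(-1)) = ((-5 - 4)/(8 - 5) + 8)*(-4*(-1)) = (-9/3 + 8)*4 = ((1/3)*(-9) + 8)*4 = (-3 + 8)*4 = 5*4 = 20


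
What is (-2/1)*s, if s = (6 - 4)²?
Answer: -8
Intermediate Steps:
s = 4 (s = 2² = 4)
(-2/1)*s = -2/1*4 = -2*1*4 = -2*4 = -8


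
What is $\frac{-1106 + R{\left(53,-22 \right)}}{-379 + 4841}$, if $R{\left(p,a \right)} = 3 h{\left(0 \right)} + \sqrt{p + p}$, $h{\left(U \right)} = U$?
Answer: $- \frac{553}{2231} + \frac{\sqrt{106}}{4462} \approx -0.24556$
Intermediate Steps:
$R{\left(p,a \right)} = \sqrt{2} \sqrt{p}$ ($R{\left(p,a \right)} = 3 \cdot 0 + \sqrt{p + p} = 0 + \sqrt{2 p} = 0 + \sqrt{2} \sqrt{p} = \sqrt{2} \sqrt{p}$)
$\frac{-1106 + R{\left(53,-22 \right)}}{-379 + 4841} = \frac{-1106 + \sqrt{2} \sqrt{53}}{-379 + 4841} = \frac{-1106 + \sqrt{106}}{4462} = \left(-1106 + \sqrt{106}\right) \frac{1}{4462} = - \frac{553}{2231} + \frac{\sqrt{106}}{4462}$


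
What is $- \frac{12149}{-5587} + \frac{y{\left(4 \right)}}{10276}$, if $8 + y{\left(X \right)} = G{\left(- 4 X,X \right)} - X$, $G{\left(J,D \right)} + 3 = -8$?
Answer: $\frac{124714623}{57412012} \approx 2.1723$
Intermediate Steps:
$G{\left(J,D \right)} = -11$ ($G{\left(J,D \right)} = -3 - 8 = -11$)
$y{\left(X \right)} = -19 - X$ ($y{\left(X \right)} = -8 - \left(11 + X\right) = -19 - X$)
$- \frac{12149}{-5587} + \frac{y{\left(4 \right)}}{10276} = - \frac{12149}{-5587} + \frac{-19 - 4}{10276} = \left(-12149\right) \left(- \frac{1}{5587}\right) + \left(-19 - 4\right) \frac{1}{10276} = \frac{12149}{5587} - \frac{23}{10276} = \frac{124714623}{57412012}$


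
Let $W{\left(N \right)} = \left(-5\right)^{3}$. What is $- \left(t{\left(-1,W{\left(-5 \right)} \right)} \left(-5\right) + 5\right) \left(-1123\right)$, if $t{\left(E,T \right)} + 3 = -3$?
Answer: $39305$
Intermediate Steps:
$W{\left(N \right)} = -125$
$t{\left(E,T \right)} = -6$ ($t{\left(E,T \right)} = -3 - 3 = -6$)
$- \left(t{\left(-1,W{\left(-5 \right)} \right)} \left(-5\right) + 5\right) \left(-1123\right) = - \left(\left(-6\right) \left(-5\right) + 5\right) \left(-1123\right) = - \left(30 + 5\right) \left(-1123\right) = - 35 \left(-1123\right) = \left(-1\right) \left(-39305\right) = 39305$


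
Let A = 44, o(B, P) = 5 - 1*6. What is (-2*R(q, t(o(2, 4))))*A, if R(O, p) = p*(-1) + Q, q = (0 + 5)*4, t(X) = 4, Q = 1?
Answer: 264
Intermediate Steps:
o(B, P) = -1 (o(B, P) = 5 - 6 = -1)
q = 20 (q = 5*4 = 20)
R(O, p) = 1 - p (R(O, p) = p*(-1) + 1 = -p + 1 = 1 - p)
(-2*R(q, t(o(2, 4))))*A = -2*(1 - 1*4)*44 = -2*(1 - 4)*44 = -2*(-3)*44 = 6*44 = 264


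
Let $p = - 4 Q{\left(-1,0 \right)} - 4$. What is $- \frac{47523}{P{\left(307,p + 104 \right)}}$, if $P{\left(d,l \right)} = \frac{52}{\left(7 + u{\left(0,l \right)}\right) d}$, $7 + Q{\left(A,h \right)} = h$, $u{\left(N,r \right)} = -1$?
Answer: $- \frac{43768683}{26} \approx -1.6834 \cdot 10^{6}$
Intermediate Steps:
$Q{\left(A,h \right)} = -7 + h$
$p = 24$ ($p = - 4 \left(-7 + 0\right) - 4 = \left(-4\right) \left(-7\right) - 4 = 28 - 4 = 24$)
$P{\left(d,l \right)} = \frac{26}{3 d}$ ($P{\left(d,l \right)} = \frac{52}{\left(7 - 1\right) d} = \frac{52}{6 d} = 52 \frac{1}{6 d} = \frac{26}{3 d}$)
$- \frac{47523}{P{\left(307,p + 104 \right)}} = - \frac{47523}{\frac{26}{3} \cdot \frac{1}{307}} = - \frac{47523}{\frac{26}{921}} = \left(-47523\right) \frac{921}{26} = - \frac{43768683}{26}$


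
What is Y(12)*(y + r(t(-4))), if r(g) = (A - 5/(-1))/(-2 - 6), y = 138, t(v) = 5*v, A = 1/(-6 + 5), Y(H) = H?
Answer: 1650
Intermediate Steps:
A = -1 (A = 1/(-1) = -1)
r(g) = -1/2 (r(g) = (-1 - 5/(-1))/(-2 - 6) = (-1 - 5*(-1))/(-8) = (-1 + 5)*(-1/8) = 4*(-1/8) = -1/2)
Y(12)*(y + r(t(-4))) = 12*(138 - 1/2) = 12*(275/2) = 1650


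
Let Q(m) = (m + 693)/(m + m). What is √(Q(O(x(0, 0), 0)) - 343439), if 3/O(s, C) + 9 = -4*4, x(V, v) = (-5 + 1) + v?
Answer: I*√346326 ≈ 588.5*I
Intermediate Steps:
x(V, v) = -4 + v
O(s, C) = -3/25 (O(s, C) = 3/(-9 - 4*4) = 3/(-9 - 16) = 3/(-25) = 3*(-1/25) = -3/25)
Q(m) = (693 + m)/(2*m) (Q(m) = (693 + m)/((2*m)) = (693 + m)*(1/(2*m)) = (693 + m)/(2*m))
√(Q(O(x(0, 0), 0)) - 343439) = √((693 - 3/25)/(2*(-3/25)) - 343439) = √((½)*(-25/3)*(17322/25) - 343439) = √(-2887 - 343439) = √(-346326) = I*√346326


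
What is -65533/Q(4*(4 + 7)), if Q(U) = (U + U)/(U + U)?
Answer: -65533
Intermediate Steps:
Q(U) = 1 (Q(U) = (2*U)/((2*U)) = (2*U)*(1/(2*U)) = 1)
-65533/Q(4*(4 + 7)) = -65533/1 = -65533*1 = -65533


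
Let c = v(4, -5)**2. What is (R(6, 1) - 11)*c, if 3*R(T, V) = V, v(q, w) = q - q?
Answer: 0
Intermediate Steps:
v(q, w) = 0
R(T, V) = V/3
c = 0 (c = 0**2 = 0)
(R(6, 1) - 11)*c = ((1/3)*1 - 11)*0 = (1/3 - 11)*0 = -32/3*0 = 0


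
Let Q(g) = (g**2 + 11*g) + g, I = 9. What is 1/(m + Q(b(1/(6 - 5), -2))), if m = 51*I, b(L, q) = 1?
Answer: 1/472 ≈ 0.0021186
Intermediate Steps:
Q(g) = g**2 + 12*g
m = 459 (m = 51*9 = 459)
1/(m + Q(b(1/(6 - 5), -2))) = 1/(459 + 1*(12 + 1)) = 1/(459 + 1*13) = 1/(459 + 13) = 1/472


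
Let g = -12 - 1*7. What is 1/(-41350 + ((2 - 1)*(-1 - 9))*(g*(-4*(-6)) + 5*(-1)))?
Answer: -1/36740 ≈ -2.7218e-5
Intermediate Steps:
g = -19 (g = -12 - 7 = -19)
1/(-41350 + ((2 - 1)*(-1 - 9))*(g*(-4*(-6)) + 5*(-1))) = 1/(-41350 + ((2 - 1)*(-1 - 9))*(-(-76)*(-6) + 5*(-1))) = 1/(-41350 + (1*(-10))*(-19*24 - 5)) = 1/(-41350 - 10*(-456 - 5)) = 1/(-41350 - 10*(-461)) = 1/(-41350 + 4610) = 1/(-36740) = -1/36740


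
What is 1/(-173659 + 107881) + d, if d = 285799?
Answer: 18799286621/65778 ≈ 2.8580e+5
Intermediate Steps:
1/(-173659 + 107881) + d = 1/(-173659 + 107881) + 285799 = 1/(-65778) + 285799 = -1/65778 + 285799 = 18799286621/65778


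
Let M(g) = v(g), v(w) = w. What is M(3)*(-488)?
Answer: -1464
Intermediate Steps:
M(g) = g
M(3)*(-488) = 3*(-488) = -1464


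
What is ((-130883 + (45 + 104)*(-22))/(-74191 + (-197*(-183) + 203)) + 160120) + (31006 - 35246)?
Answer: 5913753721/37937 ≈ 1.5588e+5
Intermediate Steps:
((-130883 + (45 + 104)*(-22))/(-74191 + (-197*(-183) + 203)) + 160120) + (31006 - 35246) = ((-130883 + 149*(-22))/(-74191 + (36051 + 203)) + 160120) - 4240 = ((-130883 - 3278)/(-74191 + 36254) + 160120) - 4240 = (-134161/(-37937) + 160120) - 4240 = (-134161*(-1/37937) + 160120) - 4240 = (134161/37937 + 160120) - 4240 = 6074606601/37937 - 4240 = 5913753721/37937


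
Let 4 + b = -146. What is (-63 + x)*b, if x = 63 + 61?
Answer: -9150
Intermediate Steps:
b = -150 (b = -4 - 146 = -150)
x = 124
(-63 + x)*b = (-63 + 124)*(-150) = 61*(-150) = -9150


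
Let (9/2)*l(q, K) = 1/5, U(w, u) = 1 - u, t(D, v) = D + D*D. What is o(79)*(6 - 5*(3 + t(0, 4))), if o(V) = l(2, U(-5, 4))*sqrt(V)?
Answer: -2*sqrt(79)/5 ≈ -3.5553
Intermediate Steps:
t(D, v) = D + D**2
l(q, K) = 2/45 (l(q, K) = (2/9)/5 = (2/9)*(1/5) = 2/45)
o(V) = 2*sqrt(V)/45
o(79)*(6 - 5*(3 + t(0, 4))) = (2*sqrt(79)/45)*(6 - 5*(3 + 0*(1 + 0))) = (2*sqrt(79)/45)*(6 - 5*(3 + 0*1)) = (2*sqrt(79)/45)*(6 - 5*(3 + 0)) = (2*sqrt(79)/45)*(6 - 5*3) = (2*sqrt(79)/45)*(6 - 15) = (2*sqrt(79)/45)*(-9) = -2*sqrt(79)/5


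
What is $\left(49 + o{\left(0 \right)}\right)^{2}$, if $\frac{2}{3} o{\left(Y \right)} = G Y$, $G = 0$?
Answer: $2401$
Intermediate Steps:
$o{\left(Y \right)} = 0$ ($o{\left(Y \right)} = \frac{3 \cdot 0 Y}{2} = \frac{3}{2} \cdot 0 = 0$)
$\left(49 + o{\left(0 \right)}\right)^{2} = \left(49 + 0\right)^{2} = 49^{2} = 2401$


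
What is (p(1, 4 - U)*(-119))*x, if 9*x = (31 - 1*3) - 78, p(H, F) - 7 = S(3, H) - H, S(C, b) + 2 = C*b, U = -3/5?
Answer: 41650/9 ≈ 4627.8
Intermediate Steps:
U = -⅗ (U = -3*⅕ = -⅗ ≈ -0.60000)
S(C, b) = -2 + C*b
p(H, F) = 5 + 2*H (p(H, F) = 7 + ((-2 + 3*H) - H) = 7 + (-2 + 2*H) = 5 + 2*H)
x = -50/9 (x = ((31 - 1*3) - 78)/9 = ((31 - 3) - 78)/9 = (28 - 78)/9 = (⅑)*(-50) = -50/9 ≈ -5.5556)
(p(1, 4 - U)*(-119))*x = ((5 + 2*1)*(-119))*(-50/9) = ((5 + 2)*(-119))*(-50/9) = (7*(-119))*(-50/9) = -833*(-50/9) = 41650/9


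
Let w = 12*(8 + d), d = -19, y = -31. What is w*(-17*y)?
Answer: -69564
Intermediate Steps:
w = -132 (w = 12*(8 - 19) = 12*(-11) = -132)
w*(-17*y) = -(-2244)*(-31) = -132*527 = -69564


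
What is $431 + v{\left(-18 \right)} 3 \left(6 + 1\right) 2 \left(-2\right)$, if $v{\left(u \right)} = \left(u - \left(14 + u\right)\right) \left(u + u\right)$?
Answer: $-41905$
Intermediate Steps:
$v{\left(u \right)} = - 28 u$ ($v{\left(u \right)} = - 14 \cdot 2 u = - 28 u$)
$431 + v{\left(-18 \right)} 3 \left(6 + 1\right) 2 \left(-2\right) = 431 + \left(-28\right) \left(-18\right) 3 \left(6 + 1\right) 2 \left(-2\right) = 431 + 504 \cdot 3 \cdot 7 \cdot 2 \left(-2\right) = 431 + 504 \cdot 21 \cdot 2 \left(-2\right) = 431 + 504 \cdot 42 \left(-2\right) = 431 + 504 \left(-84\right) = 431 - 42336 = -41905$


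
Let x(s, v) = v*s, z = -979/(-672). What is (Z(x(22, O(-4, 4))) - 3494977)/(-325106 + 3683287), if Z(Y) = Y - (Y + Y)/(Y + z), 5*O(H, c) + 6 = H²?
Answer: -9705434317/9325668637 ≈ -1.0407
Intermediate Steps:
z = 979/672 (z = -979*(-1/672) = 979/672 ≈ 1.4568)
O(H, c) = -6/5 + H²/5
x(s, v) = s*v
Z(Y) = Y - 2*Y/(979/672 + Y) (Z(Y) = Y - (Y + Y)/(Y + 979/672) = Y - 2*Y/(979/672 + Y))
(Z(x(22, O(-4, 4))) - 3494977)/(-325106 + 3683287) = ((22*(-6/5 + (⅕)*(-4)²))*(-365 + 672*(22*(-6/5 + (⅕)*(-4)²)))/(979 + 672*(22*(-6/5 + (⅕)*(-4)²))) - 3494977)/(-325106 + 3683287) = ((22*(-6/5 + (⅕)*16))*(-365 + 672*(22*(-6/5 + (⅕)*16)))/(979 + 672*(22*(-6/5 + (⅕)*16))) - 3494977)/3358181 = ((22*(-6/5 + 16/5))*(-365 + 672*(22*(-6/5 + 16/5)))/(979 + 672*(22*(-6/5 + 16/5))) - 3494977)*(1/3358181) = ((22*2)*(-365 + 672*(22*2))/(979 + 672*(22*2)) - 3494977)*(1/3358181) = (44*(-365 + 672*44)/(979 + 672*44) - 3494977)*(1/3358181) = (44*(-365 + 29568)/(979 + 29568) - 3494977)*(1/3358181) = (44*29203/30547 - 3494977)*(1/3358181) = (44*(1/30547)*29203 - 3494977)*(1/3358181) = (116812/2777 - 3494977)*(1/3358181) = -9705434317/2777*1/3358181 = -9705434317/9325668637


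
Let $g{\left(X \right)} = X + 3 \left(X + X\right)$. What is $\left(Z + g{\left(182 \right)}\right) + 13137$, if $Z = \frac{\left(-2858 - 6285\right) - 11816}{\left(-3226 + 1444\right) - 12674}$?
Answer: $\frac{208346375}{14456} \approx 14412.0$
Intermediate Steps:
$Z = \frac{20959}{14456}$ ($Z = \frac{\left(-2858 - 6285\right) - 11816}{-1782 - 12674} = \frac{-9143 - 11816}{-14456} = \left(-20959\right) \left(- \frac{1}{14456}\right) = \frac{20959}{14456} \approx 1.4498$)
$g{\left(X \right)} = 7 X$ ($g{\left(X \right)} = X + 3 \cdot 2 X = X + 6 X = 7 X$)
$\left(Z + g{\left(182 \right)}\right) + 13137 = \left(\frac{20959}{14456} + 7 \cdot 182\right) + 13137 = \left(\frac{20959}{14456} + 1274\right) + 13137 = \frac{18437903}{14456} + 13137 = \frac{208346375}{14456}$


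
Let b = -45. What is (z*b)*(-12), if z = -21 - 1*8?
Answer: -15660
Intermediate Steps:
z = -29 (z = -21 - 8 = -29)
(z*b)*(-12) = -29*(-45)*(-12) = 1305*(-12) = -15660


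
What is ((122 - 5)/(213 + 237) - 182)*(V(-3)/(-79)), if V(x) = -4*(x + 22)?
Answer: -345306/1975 ≈ -174.84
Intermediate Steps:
V(x) = -88 - 4*x (V(x) = -4*(22 + x) = -88 - 4*x)
((122 - 5)/(213 + 237) - 182)*(V(-3)/(-79)) = ((122 - 5)/(213 + 237) - 182)*((-88 - 4*(-3))/(-79)) = (117/450 - 182)*((-88 + 12)*(-1/79)) = (117*(1/450) - 182)*(-76*(-1/79)) = (13/50 - 182)*(76/79) = -9087/50*76/79 = -345306/1975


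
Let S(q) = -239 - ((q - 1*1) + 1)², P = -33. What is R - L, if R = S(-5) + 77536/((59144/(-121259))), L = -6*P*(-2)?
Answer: -1174266352/7393 ≈ -1.5884e+5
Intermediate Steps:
L = -396 (L = -6*(-33)*(-2) = 198*(-2) = -396)
S(q) = -239 - q² (S(q) = -239 - ((q - 1) + 1)² = -239 - ((-1 + q) + 1)² = -239 - q²)
R = -1177193980/7393 (R = (-239 - 1*(-5)²) + 77536/((59144/(-121259))) = (-239 - 1*25) + 77536/((59144*(-1/121259))) = (-239 - 25) + 77536/(-59144/121259) = -264 + 77536*(-121259/59144) = -264 - 1175242228/7393 = -1177193980/7393 ≈ -1.5923e+5)
R - L = -1177193980/7393 - 1*(-396) = -1177193980/7393 + 396 = -1174266352/7393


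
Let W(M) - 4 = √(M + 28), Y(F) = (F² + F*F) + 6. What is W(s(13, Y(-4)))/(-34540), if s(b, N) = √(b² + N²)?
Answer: -1/8635 - √(28 + √1613)/34540 ≈ -0.00035484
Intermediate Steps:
Y(F) = 6 + 2*F² (Y(F) = (F² + F²) + 6 = 2*F² + 6 = 6 + 2*F²)
s(b, N) = √(N² + b²)
W(M) = 4 + √(28 + M) (W(M) = 4 + √(M + 28) = 4 + √(28 + M))
W(s(13, Y(-4)))/(-34540) = (4 + √(28 + √((6 + 2*(-4)²)² + 13²)))/(-34540) = (4 + √(28 + √((6 + 2*16)² + 169)))*(-1/34540) = (4 + √(28 + √((6 + 32)² + 169)))*(-1/34540) = (4 + √(28 + √(38² + 169)))*(-1/34540) = (4 + √(28 + √(1444 + 169)))*(-1/34540) = (4 + √(28 + √1613))*(-1/34540) = -1/8635 - √(28 + √1613)/34540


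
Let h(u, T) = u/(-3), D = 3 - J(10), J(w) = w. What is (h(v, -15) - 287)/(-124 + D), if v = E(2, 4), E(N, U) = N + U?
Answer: 289/131 ≈ 2.2061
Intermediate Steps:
D = -7 (D = 3 - 1*10 = 3 - 10 = -7)
v = 6 (v = 2 + 4 = 6)
h(u, T) = -u/3 (h(u, T) = u*(-⅓) = -u/3)
(h(v, -15) - 287)/(-124 + D) = (-⅓*6 - 287)/(-124 - 7) = (-2 - 287)/(-131) = -289*(-1/131) = 289/131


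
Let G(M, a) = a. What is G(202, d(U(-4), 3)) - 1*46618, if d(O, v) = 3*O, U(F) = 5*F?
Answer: -46678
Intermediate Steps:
G(202, d(U(-4), 3)) - 1*46618 = 3*(5*(-4)) - 1*46618 = 3*(-20) - 46618 = -60 - 46618 = -46678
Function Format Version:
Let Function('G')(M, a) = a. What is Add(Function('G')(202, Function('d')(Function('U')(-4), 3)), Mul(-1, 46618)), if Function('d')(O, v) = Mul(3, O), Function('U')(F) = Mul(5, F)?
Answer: -46678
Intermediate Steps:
Add(Function('G')(202, Function('d')(Function('U')(-4), 3)), Mul(-1, 46618)) = Add(Mul(3, Mul(5, -4)), Mul(-1, 46618)) = Add(Mul(3, -20), -46618) = Add(-60, -46618) = -46678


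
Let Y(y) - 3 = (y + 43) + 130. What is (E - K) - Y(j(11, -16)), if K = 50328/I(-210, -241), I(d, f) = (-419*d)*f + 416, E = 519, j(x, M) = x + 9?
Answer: 3424660765/10602587 ≈ 323.00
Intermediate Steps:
j(x, M) = 9 + x
Y(y) = 176 + y (Y(y) = 3 + ((y + 43) + 130) = 3 + ((43 + y) + 130) = 3 + (173 + y) = 176 + y)
I(d, f) = 416 - 419*d*f (I(d, f) = -419*d*f + 416 = 416 - 419*d*f)
K = -25164/10602587 (K = 50328/(416 - 419*(-210)*(-241)) = 50328/(416 - 21205590) = 50328/(-21205174) = 50328*(-1/21205174) = -25164/10602587 ≈ -0.0023734)
(E - K) - Y(j(11, -16)) = (519 - 1*(-25164/10602587)) - (176 + (9 + 11)) = (519 + 25164/10602587) - (176 + 20) = 5502767817/10602587 - 1*196 = 5502767817/10602587 - 196 = 3424660765/10602587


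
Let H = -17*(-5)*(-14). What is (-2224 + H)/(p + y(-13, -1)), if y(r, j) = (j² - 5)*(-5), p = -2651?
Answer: 1138/877 ≈ 1.2976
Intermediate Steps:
y(r, j) = 25 - 5*j² (y(r, j) = (-5 + j²)*(-5) = 25 - 5*j²)
H = -1190 (H = 85*(-14) = -1190)
(-2224 + H)/(p + y(-13, -1)) = (-2224 - 1190)/(-2651 + (25 - 5*(-1)²)) = -3414/(-2651 + (25 - 5*1)) = -3414/(-2651 + (25 - 5)) = -3414/(-2651 + 20) = -3414/(-2631) = -3414*(-1/2631) = 1138/877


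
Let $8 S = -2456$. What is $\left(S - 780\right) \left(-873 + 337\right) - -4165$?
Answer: $586797$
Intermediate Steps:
$S = -307$ ($S = \frac{1}{8} \left(-2456\right) = -307$)
$\left(S - 780\right) \left(-873 + 337\right) - -4165 = \left(-307 - 780\right) \left(-873 + 337\right) - -4165 = \left(-1087\right) \left(-536\right) + 4165 = 582632 + 4165 = 586797$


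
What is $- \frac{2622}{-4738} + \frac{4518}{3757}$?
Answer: $\frac{679503}{386971} \approx 1.756$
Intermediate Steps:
$- \frac{2622}{-4738} + \frac{4518}{3757} = \left(-2622\right) \left(- \frac{1}{4738}\right) + 4518 \cdot \frac{1}{3757} = \frac{57}{103} + \frac{4518}{3757} = \frac{679503}{386971}$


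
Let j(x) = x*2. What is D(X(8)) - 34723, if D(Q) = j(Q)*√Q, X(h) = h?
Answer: -34723 + 32*√2 ≈ -34678.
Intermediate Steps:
j(x) = 2*x
D(Q) = 2*Q^(3/2) (D(Q) = (2*Q)*√Q = 2*Q^(3/2))
D(X(8)) - 34723 = 2*8^(3/2) - 34723 = 2*(16*√2) - 34723 = 32*√2 - 34723 = -34723 + 32*√2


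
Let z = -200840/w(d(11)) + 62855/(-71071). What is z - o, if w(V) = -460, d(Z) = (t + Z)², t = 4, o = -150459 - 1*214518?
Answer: 45947361366/125741 ≈ 3.6541e+5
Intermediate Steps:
o = -364977 (o = -150459 - 214518 = -364977)
d(Z) = (4 + Z)²
z = 54788409/125741 (z = -200840/(-460) + 62855/(-71071) = -200840*(-1/460) + 62855*(-1/71071) = 10042/23 - 4835/5467 = 54788409/125741 ≈ 435.72)
z - o = 54788409/125741 - 1*(-364977) = 54788409/125741 + 364977 = 45947361366/125741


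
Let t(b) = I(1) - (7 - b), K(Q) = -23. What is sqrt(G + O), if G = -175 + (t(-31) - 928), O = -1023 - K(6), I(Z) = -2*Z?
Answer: I*sqrt(2143) ≈ 46.293*I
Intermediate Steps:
t(b) = -9 + b (t(b) = -2*1 - (7 - b) = -2 + (-7 + b) = -9 + b)
O = -1000 (O = -1023 - 1*(-23) = -1023 + 23 = -1000)
G = -1143 (G = -175 + ((-9 - 31) - 928) = -175 + (-40 - 928) = -175 - 968 = -1143)
sqrt(G + O) = sqrt(-1143 - 1000) = sqrt(-2143) = I*sqrt(2143)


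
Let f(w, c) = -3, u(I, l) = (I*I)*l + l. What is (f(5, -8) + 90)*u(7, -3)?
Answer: -13050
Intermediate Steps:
u(I, l) = l + l*I² (u(I, l) = I²*l + l = l*I² + l = l + l*I²)
(f(5, -8) + 90)*u(7, -3) = (-3 + 90)*(-3*(1 + 7²)) = 87*(-3*(1 + 49)) = 87*(-3*50) = 87*(-150) = -13050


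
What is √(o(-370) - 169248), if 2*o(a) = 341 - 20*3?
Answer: I*√676430/2 ≈ 411.23*I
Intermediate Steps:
o(a) = 281/2 (o(a) = (341 - 20*3)/2 = (341 - 60)/2 = (½)*281 = 281/2)
√(o(-370) - 169248) = √(281/2 - 169248) = √(-338215/2) = I*√676430/2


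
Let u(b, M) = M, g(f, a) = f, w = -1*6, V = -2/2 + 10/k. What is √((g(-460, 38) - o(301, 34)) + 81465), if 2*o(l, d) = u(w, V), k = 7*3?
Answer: √142893282/42 ≈ 284.61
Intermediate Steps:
k = 21
V = -11/21 (V = -2/2 + 10/21 = -2*½ + 10*(1/21) = -1 + 10/21 = -11/21 ≈ -0.52381)
w = -6
o(l, d) = -11/42 (o(l, d) = (½)*(-11/21) = -11/42)
√((g(-460, 38) - o(301, 34)) + 81465) = √((-460 - 1*(-11/42)) + 81465) = √((-460 + 11/42) + 81465) = √(-19309/42 + 81465) = √(3402221/42) = √142893282/42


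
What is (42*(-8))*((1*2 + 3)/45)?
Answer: -112/3 ≈ -37.333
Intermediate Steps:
(42*(-8))*((1*2 + 3)/45) = -336*(2 + 3)/45 = -1680/45 = -336*⅑ = -112/3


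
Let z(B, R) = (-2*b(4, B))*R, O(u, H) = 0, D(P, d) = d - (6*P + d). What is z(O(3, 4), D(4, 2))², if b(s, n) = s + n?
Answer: 36864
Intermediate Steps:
b(s, n) = n + s
D(P, d) = -6*P (D(P, d) = d - (d + 6*P) = d + (-d - 6*P) = -6*P)
z(B, R) = R*(-8 - 2*B) (z(B, R) = (-2*(B + 4))*R = (-2*(4 + B))*R = (-8 - 2*B)*R = R*(-8 - 2*B))
z(O(3, 4), D(4, 2))² = (-2*(-6*4)*(4 + 0))² = (-2*(-24)*4)² = 192² = 36864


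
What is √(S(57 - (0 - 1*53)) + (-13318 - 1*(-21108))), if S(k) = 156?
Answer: √7946 ≈ 89.140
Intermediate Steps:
√(S(57 - (0 - 1*53)) + (-13318 - 1*(-21108))) = √(156 + (-13318 - 1*(-21108))) = √(156 + (-13318 + 21108)) = √(156 + 7790) = √7946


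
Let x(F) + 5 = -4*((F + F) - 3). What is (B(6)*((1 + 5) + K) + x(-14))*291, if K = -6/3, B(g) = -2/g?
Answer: 34241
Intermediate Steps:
K = -2 (K = -6*1/3 = -2)
x(F) = 7 - 8*F (x(F) = -5 - 4*((F + F) - 3) = -5 - 4*(2*F - 3) = -5 - 4*(-3 + 2*F) = -5 + (12 - 8*F) = 7 - 8*F)
(B(6)*((1 + 5) + K) + x(-14))*291 = ((-2/6)*((1 + 5) - 2) + (7 - 8*(-14)))*291 = ((-2*1/6)*(6 - 2) + (7 + 112))*291 = (-1/3*4 + 119)*291 = (-4/3 + 119)*291 = (353/3)*291 = 34241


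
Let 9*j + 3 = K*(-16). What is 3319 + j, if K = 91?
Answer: 28412/9 ≈ 3156.9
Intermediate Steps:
j = -1459/9 (j = -1/3 + (91*(-16))/9 = -1/3 + (1/9)*(-1456) = -1/3 - 1456/9 = -1459/9 ≈ -162.11)
3319 + j = 3319 - 1459/9 = 28412/9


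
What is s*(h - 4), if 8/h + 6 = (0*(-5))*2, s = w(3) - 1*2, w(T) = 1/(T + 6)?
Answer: 272/27 ≈ 10.074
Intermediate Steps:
w(T) = 1/(6 + T)
s = -17/9 (s = 1/(6 + 3) - 1*2 = 1/9 - 2 = -17/9 ≈ -1.8889)
h = -4/3 (h = 8/(-6 + (0*(-5))*2) = 8/(-6 + 0*2) = 8/(-6 + 0) = 8/(-6) = 8*(-1/6) = -4/3 ≈ -1.3333)
s*(h - 4) = -17*(-4/3 - 4)/9 = -17/9*(-16/3) = 272/27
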